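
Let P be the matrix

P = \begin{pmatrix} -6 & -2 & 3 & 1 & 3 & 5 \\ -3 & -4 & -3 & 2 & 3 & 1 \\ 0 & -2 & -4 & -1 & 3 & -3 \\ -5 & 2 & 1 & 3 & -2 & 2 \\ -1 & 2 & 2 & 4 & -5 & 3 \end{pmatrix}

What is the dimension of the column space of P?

4

Row reduce to echelon form.
R2 ← R2 − (1/2)·R1: [0, -3, -9/2, 3/2, 3/2, -3/2]
R4 ← R4 − (5/6)·R1: [0, 11/3, -3/2, 13/6, -9/2, -13/6]
R5 ← R5 − (1/6)·R1: [0, 7/3, 3/2, 23/6, -11/2, 13/6]
R3 ← R3 − (2/3)·R2: [0, 0, -1, -2, 2, -2]
R4 ← R4 + (11/9)·R2: [0, 0, -7, 4, -8/3, -4]
R5 ← R5 + (7/9)·R2: [0, 0, -2, 5, -13/3, 1]
R4 ← R4 − (7)·R3: [0, 0, 0, 18, -50/3, 10]
R5 ← R5 − (2)·R3: [0, 0, 0, 9, -25/3, 5]
R5 ← R5 − (1/2)·R4: [0, 0, 0, 0, 0, 0]
Echelon form has 4 nonzero rows, so rank(P) = 4.
The column space has dimension equal to the rank: 4.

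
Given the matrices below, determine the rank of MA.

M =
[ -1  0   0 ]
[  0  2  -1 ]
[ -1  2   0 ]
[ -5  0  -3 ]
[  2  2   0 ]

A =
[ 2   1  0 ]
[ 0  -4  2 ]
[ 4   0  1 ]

2

First compute MA:
[[ -2,  -1,   0],
 [ -4,  -8,   3],
 [ -2,  -9,   4],
 [-22,  -5,  -3],
 [  4,  -6,   4]]
Now row reduce the product.
R2 ← R2 − (2)·R1: [0, -6, 3]
R3 ← R3 − R1: [0, -8, 4]
R4 ← R4 − (11)·R1: [0, 6, -3]
R5 ← R5 + (2)·R1: [0, -8, 4]
R3 ← R3 − (4/3)·R2: [0, 0, 0]
R4 ← R4 + R2: [0, 0, 0]
R5 ← R5 − (4/3)·R2: [0, 0, 0]
2 nonzero rows, so rank(MA) = 2.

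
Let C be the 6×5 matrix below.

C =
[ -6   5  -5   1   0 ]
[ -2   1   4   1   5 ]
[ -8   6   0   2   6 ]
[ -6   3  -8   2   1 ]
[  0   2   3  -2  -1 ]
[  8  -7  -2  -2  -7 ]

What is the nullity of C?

Row reduce to echelon form.
R2 ← R2 − (1/3)·R1: [0, -2/3, 17/3, 2/3, 5]
R3 ← R3 − (4/3)·R1: [0, -2/3, 20/3, 2/3, 6]
R4 ← R4 − R1: [0, -2, -3, 1, 1]
R6 ← R6 + (4/3)·R1: [0, -1/3, -26/3, -2/3, -7]
R3 ← R3 − R2: [0, 0, 1, 0, 1]
R4 ← R4 − (3)·R2: [0, 0, -20, -1, -14]
R5 ← R5 + (3)·R2: [0, 0, 20, 0, 14]
R6 ← R6 − (1/2)·R2: [0, 0, -23/2, -1, -19/2]
R4 ← R4 + (20)·R3: [0, 0, 0, -1, 6]
R5 ← R5 − (20)·R3: [0, 0, 0, 0, -6]
R6 ← R6 + (23/2)·R3: [0, 0, 0, -1, 2]
R6 ← R6 − R4: [0, 0, 0, 0, -4]
R6 ← R6 − (2/3)·R5: [0, 0, 0, 0, 0]
5 nonzero rows, so rank(C) = 5.
C has 5 columns; by rank–nullity, nullity = 5 − 5 = 0.

0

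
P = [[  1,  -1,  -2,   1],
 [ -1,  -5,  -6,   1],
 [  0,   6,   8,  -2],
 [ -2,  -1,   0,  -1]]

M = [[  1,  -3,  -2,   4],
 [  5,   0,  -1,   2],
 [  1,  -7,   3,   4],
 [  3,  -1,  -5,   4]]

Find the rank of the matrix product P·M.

First compute PM:
[[ -3,  10, -12,  -2],
 [-29,  44, -16, -34],
 [ 32, -54,  28,  36],
 [-10,   7,  10, -14]]
Now row reduce the product.
R2 ← R2 − (29/3)·R1: [0, -158/3, 100, -44/3]
R3 ← R3 + (32/3)·R1: [0, 158/3, -100, 44/3]
R4 ← R4 − (10/3)·R1: [0, -79/3, 50, -22/3]
R3 ← R3 + R2: [0, 0, 0, 0]
R4 ← R4 − (1/2)·R2: [0, 0, 0, 0]
2 nonzero rows, so rank(PM) = 2.

2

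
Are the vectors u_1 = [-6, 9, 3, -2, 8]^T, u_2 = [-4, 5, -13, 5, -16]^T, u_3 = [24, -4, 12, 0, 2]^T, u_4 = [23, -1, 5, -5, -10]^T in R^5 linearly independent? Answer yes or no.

yes

Form the matrix with these vectors as rows and row reduce.
R2 ← R2 − (2/3)·R1: [0, -1, -15, 19/3, -64/3]
R3 ← R3 + (4)·R1: [0, 32, 24, -8, 34]
R4 ← R4 + (23/6)·R1: [0, 67/2, 33/2, -38/3, 62/3]
R3 ← R3 + (32)·R2: [0, 0, -456, 584/3, -1946/3]
R4 ← R4 + (67/2)·R2: [0, 0, -486, 399/2, -694]
R4 ← R4 − (81/76)·R3: [0, 0, 0, -303/38, -101/38]
4 nonzero rows, so the 4 vectors span a space of dimension 4.
Since 4 = 4, the vectors are linearly independent.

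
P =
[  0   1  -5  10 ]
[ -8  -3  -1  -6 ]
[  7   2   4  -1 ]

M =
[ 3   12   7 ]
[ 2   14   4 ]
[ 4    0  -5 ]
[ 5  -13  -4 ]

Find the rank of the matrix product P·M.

First compute PM:
[[ 32, -116, -11],
 [-64, -60, -39],
 [ 36, 125,  41]]
Now row reduce the product.
R2 ← R2 + (2)·R1: [0, -292, -61]
R3 ← R3 − (9/8)·R1: [0, 511/2, 427/8]
R3 ← R3 + (7/8)·R2: [0, 0, 0]
2 nonzero rows, so rank(PM) = 2.

2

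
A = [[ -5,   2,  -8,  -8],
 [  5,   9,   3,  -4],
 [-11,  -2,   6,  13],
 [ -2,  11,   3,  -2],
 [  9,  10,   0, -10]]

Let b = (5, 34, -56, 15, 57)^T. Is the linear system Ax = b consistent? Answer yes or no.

yes

Row reduce the augmented matrix [A | b].
R2 ← R2 + R1: [0, 11, -5, -12, 39]
R3 ← R3 − (11/5)·R1: [0, -32/5, 118/5, 153/5, -67]
R4 ← R4 − (2/5)·R1: [0, 51/5, 31/5, 6/5, 13]
R5 ← R5 + (9/5)·R1: [0, 68/5, -72/5, -122/5, 66]
R3 ← R3 + (32/55)·R2: [0, 0, 1138/55, 1299/55, -2437/55]
R4 ← R4 − (51/55)·R2: [0, 0, 596/55, 678/55, -1274/55]
R5 ← R5 − (68/55)·R2: [0, 0, -452/55, -526/55, 978/55]
R4 ← R4 − (298/569)·R3: [0, 0, 0, -24/569, 24/569]
R5 ← R5 + (226/569)·R3: [0, 0, 0, -104/569, 104/569]
R5 ← R5 − (13/3)·R4: [0, 0, 0, 0, 0]
The echelon form has 4 nonzero rows, and every pivot lies in the first 4 columns, so rank(A) = rank([A|b]) = 4.
The system is consistent.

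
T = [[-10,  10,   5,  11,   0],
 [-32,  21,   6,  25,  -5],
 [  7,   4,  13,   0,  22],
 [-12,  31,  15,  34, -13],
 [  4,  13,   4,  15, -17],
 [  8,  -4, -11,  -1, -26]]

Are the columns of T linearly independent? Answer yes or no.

no

Row reduce T to echelon form.
R2 ← R2 − (16/5)·R1: [0, -11, -10, -51/5, -5]
R3 ← R3 + (7/10)·R1: [0, 11, 33/2, 77/10, 22]
R4 ← R4 − (6/5)·R1: [0, 19, 9, 104/5, -13]
R5 ← R5 + (2/5)·R1: [0, 17, 6, 97/5, -17]
R6 ← R6 + (4/5)·R1: [0, 4, -7, 39/5, -26]
R3 ← R3 + R2: [0, 0, 13/2, -5/2, 17]
R4 ← R4 + (19/11)·R2: [0, 0, -91/11, 35/11, -238/11]
R5 ← R5 + (17/11)·R2: [0, 0, -104/11, 40/11, -272/11]
R6 ← R6 + (4/11)·R2: [0, 0, -117/11, 45/11, -306/11]
R4 ← R4 + (14/11)·R3: [0, 0, 0, 0, 0]
R5 ← R5 + (16/11)·R3: [0, 0, 0, 0, 0]
R6 ← R6 + (18/11)·R3: [0, 0, 0, 0, 0]
3 pivots among 5 columns.
Only 3 < 5 pivot columns, so the columns are linearly dependent.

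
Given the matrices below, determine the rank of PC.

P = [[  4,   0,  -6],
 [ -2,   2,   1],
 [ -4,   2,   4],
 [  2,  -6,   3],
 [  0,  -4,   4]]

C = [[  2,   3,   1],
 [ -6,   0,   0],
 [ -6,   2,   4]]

First compute PC:
[[ 44,   0, -20],
 [-22,  -4,   2],
 [-44,  -4,  12],
 [ 22,  12,  14],
 [  0,   8,  16]]
Now row reduce the product.
R2 ← R2 + (1/2)·R1: [0, -4, -8]
R3 ← R3 + R1: [0, -4, -8]
R4 ← R4 − (1/2)·R1: [0, 12, 24]
R3 ← R3 − R2: [0, 0, 0]
R4 ← R4 + (3)·R2: [0, 0, 0]
R5 ← R5 + (2)·R2: [0, 0, 0]
2 nonzero rows, so rank(PC) = 2.

2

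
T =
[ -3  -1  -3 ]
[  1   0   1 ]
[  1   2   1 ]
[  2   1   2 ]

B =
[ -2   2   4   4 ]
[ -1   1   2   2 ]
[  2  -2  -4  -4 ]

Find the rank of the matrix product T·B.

First compute TB:
[[  1,  -1,  -2,  -2],
 [  0,   0,   0,   0],
 [ -2,   2,   4,   4],
 [ -1,   1,   2,   2]]
Now row reduce the product.
R3 ← R3 + (2)·R1: [0, 0, 0, 0]
R4 ← R4 + R1: [0, 0, 0, 0]
1 nonzero row, so rank(TB) = 1.

1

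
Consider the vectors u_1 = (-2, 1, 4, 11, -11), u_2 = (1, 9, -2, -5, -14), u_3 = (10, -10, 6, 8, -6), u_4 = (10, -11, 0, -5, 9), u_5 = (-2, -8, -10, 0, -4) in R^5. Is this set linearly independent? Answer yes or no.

Form the matrix with these vectors as rows and row reduce.
R2 ← R2 + (1/2)·R1: [0, 19/2, 0, 1/2, -39/2]
R3 ← R3 + (5)·R1: [0, -5, 26, 63, -61]
R4 ← R4 + (5)·R1: [0, -6, 20, 50, -46]
R5 ← R5 − R1: [0, -9, -14, -11, 7]
R3 ← R3 + (10/19)·R2: [0, 0, 26, 1202/19, -1354/19]
R4 ← R4 + (12/19)·R2: [0, 0, 20, 956/19, -1108/19]
R5 ← R5 + (18/19)·R2: [0, 0, -14, -200/19, -218/19]
R4 ← R4 − (10/13)·R3: [0, 0, 0, 408/247, -864/247]
R5 ← R5 + (7/13)·R3: [0, 0, 0, 306/13, -648/13]
R5 ← R5 − (57/4)·R4: [0, 0, 0, 0, 0]
4 nonzero rows, so the 5 vectors span a space of dimension 4.
Since 4 < 5, the vectors are linearly dependent.

no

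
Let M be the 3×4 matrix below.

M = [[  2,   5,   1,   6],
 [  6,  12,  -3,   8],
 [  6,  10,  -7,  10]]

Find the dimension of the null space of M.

1

Row reduce to echelon form.
R2 ← R2 − (3)·R1: [0, -3, -6, -10]
R3 ← R3 − (3)·R1: [0, -5, -10, -8]
R3 ← R3 − (5/3)·R2: [0, 0, 0, 26/3]
3 nonzero rows, so rank(M) = 3.
M has 4 columns; by rank–nullity, nullity = 4 − 3 = 1.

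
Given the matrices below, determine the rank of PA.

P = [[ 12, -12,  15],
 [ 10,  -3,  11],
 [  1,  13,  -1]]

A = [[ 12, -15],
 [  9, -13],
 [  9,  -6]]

2

First compute PA:
[[171, -114],
 [192, -177],
 [120, -178]]
Now row reduce the product.
R2 ← R2 − (64/57)·R1: [0, -49]
R3 ← R3 − (40/57)·R1: [0, -98]
R3 ← R3 − (2)·R2: [0, 0]
2 nonzero rows, so rank(PA) = 2.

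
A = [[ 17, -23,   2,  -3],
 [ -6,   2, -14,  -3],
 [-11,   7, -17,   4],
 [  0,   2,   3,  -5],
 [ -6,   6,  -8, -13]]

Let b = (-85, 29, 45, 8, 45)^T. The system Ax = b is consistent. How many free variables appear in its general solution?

Row reduce the augmented matrix [A | b].
R2 ← R2 + (6/17)·R1: [0, -104/17, -226/17, -69/17, -1]
R3 ← R3 + (11/17)·R1: [0, -134/17, -267/17, 35/17, -10]
R5 ← R5 + (6/17)·R1: [0, -36/17, -124/17, -239/17, 15]
R3 ← R3 − (67/52)·R2: [0, 0, 37/26, 379/52, -453/52]
R4 ← R4 + (17/52)·R2: [0, 0, -35/26, -329/52, 399/52]
R5 ← R5 − (9/26)·R2: [0, 0, -35/13, -329/26, 399/26]
R4 ← R4 + (35/37)·R3: [0, 0, 0, 21/37, -21/37]
R5 ← R5 + (70/37)·R3: [0, 0, 0, 42/37, -42/37]
R5 ← R5 − (2)·R4: [0, 0, 0, 0, 0]
The echelon form has 4 nonzero rows, and every pivot lies in the first 4 columns, so rank(A) = rank([A|b]) = 4.
The system is consistent.
Free variables = (unknowns) − (rank) = 4 − 4 = 0.

0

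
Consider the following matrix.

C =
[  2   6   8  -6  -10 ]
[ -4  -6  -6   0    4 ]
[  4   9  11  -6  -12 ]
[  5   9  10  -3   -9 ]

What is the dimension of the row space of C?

Row reduce to echelon form.
R2 ← R2 + (2)·R1: [0, 6, 10, -12, -16]
R3 ← R3 − (2)·R1: [0, -3, -5, 6, 8]
R4 ← R4 − (5/2)·R1: [0, -6, -10, 12, 16]
R3 ← R3 + (1/2)·R2: [0, 0, 0, 0, 0]
R4 ← R4 + R2: [0, 0, 0, 0, 0]
Echelon form has 2 nonzero rows, so rank(C) = 2.
The row space has dimension equal to the rank: 2.

2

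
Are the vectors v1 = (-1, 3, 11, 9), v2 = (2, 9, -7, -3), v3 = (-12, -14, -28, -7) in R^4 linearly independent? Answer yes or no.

yes

Form the matrix with these vectors as rows and row reduce.
R2 ← R2 + (2)·R1: [0, 15, 15, 15]
R3 ← R3 − (12)·R1: [0, -50, -160, -115]
R3 ← R3 + (10/3)·R2: [0, 0, -110, -65]
3 nonzero rows, so the 3 vectors span a space of dimension 3.
Since 3 = 3, the vectors are linearly independent.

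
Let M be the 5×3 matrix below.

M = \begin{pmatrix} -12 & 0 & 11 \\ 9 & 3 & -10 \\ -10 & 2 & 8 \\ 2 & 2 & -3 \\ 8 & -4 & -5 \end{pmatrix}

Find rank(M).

Row reduce to echelon form.
R2 ← R2 + (3/4)·R1: [0, 3, -7/4]
R3 ← R3 − (5/6)·R1: [0, 2, -7/6]
R4 ← R4 + (1/6)·R1: [0, 2, -7/6]
R5 ← R5 + (2/3)·R1: [0, -4, 7/3]
R3 ← R3 − (2/3)·R2: [0, 0, 0]
R4 ← R4 − (2/3)·R2: [0, 0, 0]
R5 ← R5 + (4/3)·R2: [0, 0, 0]
Echelon form has 2 nonzero rows, so rank(M) = 2.

2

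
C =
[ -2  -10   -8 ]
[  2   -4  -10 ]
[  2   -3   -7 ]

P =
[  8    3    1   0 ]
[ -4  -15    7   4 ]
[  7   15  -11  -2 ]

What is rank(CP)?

3

First compute CP:
[[-32,  24,  16, -24],
 [-38, -84,  84,   4],
 [-21, -54,  58,   2]]
Now row reduce the product.
R2 ← R2 − (19/16)·R1: [0, -225/2, 65, 65/2]
R3 ← R3 − (21/32)·R1: [0, -279/4, 95/2, 71/4]
R3 ← R3 − (31/50)·R2: [0, 0, 36/5, -12/5]
3 nonzero rows, so rank(CP) = 3.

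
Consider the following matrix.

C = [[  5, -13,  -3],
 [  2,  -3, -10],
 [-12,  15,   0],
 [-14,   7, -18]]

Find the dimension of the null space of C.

0

Row reduce to echelon form.
R2 ← R2 − (2/5)·R1: [0, 11/5, -44/5]
R3 ← R3 + (12/5)·R1: [0, -81/5, -36/5]
R4 ← R4 + (14/5)·R1: [0, -147/5, -132/5]
R3 ← R3 + (81/11)·R2: [0, 0, -72]
R4 ← R4 + (147/11)·R2: [0, 0, -144]
R4 ← R4 − (2)·R3: [0, 0, 0]
3 nonzero rows, so rank(C) = 3.
C has 3 columns; by rank–nullity, nullity = 3 − 3 = 0.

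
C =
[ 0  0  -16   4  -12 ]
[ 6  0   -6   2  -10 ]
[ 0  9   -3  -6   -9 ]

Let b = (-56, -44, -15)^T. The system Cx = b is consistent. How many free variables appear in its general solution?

2

Row reduce the augmented matrix [C | b].
Swap R1 ↔ R2
Swap R2 ↔ R3
The echelon form has 3 nonzero rows, and every pivot lies in the first 5 columns, so rank(C) = rank([C|b]) = 3.
The system is consistent.
Free variables = (unknowns) − (rank) = 5 − 3 = 2.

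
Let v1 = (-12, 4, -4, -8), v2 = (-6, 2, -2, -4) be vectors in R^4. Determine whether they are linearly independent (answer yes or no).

Form the matrix with these vectors as rows and row reduce.
R2 ← R2 − (1/2)·R1: [0, 0, 0, 0]
1 nonzero row, so the 2 vectors span a space of dimension 1.
Since 1 < 2, the vectors are linearly dependent.

no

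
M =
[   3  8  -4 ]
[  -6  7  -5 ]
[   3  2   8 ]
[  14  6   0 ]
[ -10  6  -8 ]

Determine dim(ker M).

0

Row reduce to echelon form.
R2 ← R2 + (2)·R1: [0, 23, -13]
R3 ← R3 − R1: [0, -6, 12]
R4 ← R4 − (14/3)·R1: [0, -94/3, 56/3]
R5 ← R5 + (10/3)·R1: [0, 98/3, -64/3]
R3 ← R3 + (6/23)·R2: [0, 0, 198/23]
R4 ← R4 + (94/69)·R2: [0, 0, 22/23]
R5 ← R5 − (98/69)·R2: [0, 0, -66/23]
R4 ← R4 − (1/9)·R3: [0, 0, 0]
R5 ← R5 + (1/3)·R3: [0, 0, 0]
3 nonzero rows, so rank(M) = 3.
M has 3 columns; by rank–nullity, nullity = 3 − 3 = 0.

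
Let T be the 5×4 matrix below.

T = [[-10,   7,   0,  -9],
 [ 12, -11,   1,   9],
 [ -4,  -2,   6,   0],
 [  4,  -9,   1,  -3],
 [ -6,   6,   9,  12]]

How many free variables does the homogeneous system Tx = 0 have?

Row reduce to echelon form.
R2 ← R2 + (6/5)·R1: [0, -13/5, 1, -9/5]
R3 ← R3 − (2/5)·R1: [0, -24/5, 6, 18/5]
R4 ← R4 + (2/5)·R1: [0, -31/5, 1, -33/5]
R5 ← R5 − (3/5)·R1: [0, 9/5, 9, 87/5]
R3 ← R3 − (24/13)·R2: [0, 0, 54/13, 90/13]
R4 ← R4 − (31/13)·R2: [0, 0, -18/13, -30/13]
R5 ← R5 + (9/13)·R2: [0, 0, 126/13, 210/13]
R4 ← R4 + (1/3)·R3: [0, 0, 0, 0]
R5 ← R5 − (7/3)·R3: [0, 0, 0, 0]
3 nonzero rows, so rank(T) = 3.
T has 4 columns; by rank–nullity, nullity = 4 − 3 = 1.

1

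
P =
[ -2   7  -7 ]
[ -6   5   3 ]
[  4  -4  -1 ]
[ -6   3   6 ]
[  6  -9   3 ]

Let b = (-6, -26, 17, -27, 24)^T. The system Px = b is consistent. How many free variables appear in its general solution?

Row reduce the augmented matrix [P | b].
R2 ← R2 − (3)·R1: [0, -16, 24, -8]
R3 ← R3 + (2)·R1: [0, 10, -15, 5]
R4 ← R4 − (3)·R1: [0, -18, 27, -9]
R5 ← R5 + (3)·R1: [0, 12, -18, 6]
R3 ← R3 + (5/8)·R2: [0, 0, 0, 0]
R4 ← R4 − (9/8)·R2: [0, 0, 0, 0]
R5 ← R5 + (3/4)·R2: [0, 0, 0, 0]
The echelon form has 2 nonzero rows, and every pivot lies in the first 3 columns, so rank(P) = rank([P|b]) = 2.
The system is consistent.
Free variables = (unknowns) − (rank) = 3 − 2 = 1.

1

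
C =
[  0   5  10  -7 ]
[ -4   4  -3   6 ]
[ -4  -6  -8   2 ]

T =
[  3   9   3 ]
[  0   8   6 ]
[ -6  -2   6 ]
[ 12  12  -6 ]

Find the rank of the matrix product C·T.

First compute CT:
[[-144, -64, 132],
 [ 78,  74, -42],
 [ 60, -44, -108]]
Now row reduce the product.
R2 ← R2 + (13/24)·R1: [0, 118/3, 59/2]
R3 ← R3 + (5/12)·R1: [0, -212/3, -53]
R3 ← R3 + (106/59)·R2: [0, 0, 0]
2 nonzero rows, so rank(CT) = 2.

2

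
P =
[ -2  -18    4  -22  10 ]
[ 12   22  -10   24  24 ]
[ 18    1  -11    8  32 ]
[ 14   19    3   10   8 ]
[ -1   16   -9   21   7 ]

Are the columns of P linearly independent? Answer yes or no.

yes

Row reduce P to echelon form.
R2 ← R2 + (6)·R1: [0, -86, 14, -108, 84]
R3 ← R3 + (9)·R1: [0, -161, 25, -190, 122]
R4 ← R4 + (7)·R1: [0, -107, 31, -144, 78]
R5 ← R5 − (1/2)·R1: [0, 25, -11, 32, 2]
R3 ← R3 − (161/86)·R2: [0, 0, -52/43, 524/43, -1516/43]
R4 ← R4 − (107/86)·R2: [0, 0, 584/43, -414/43, -1140/43]
R5 ← R5 + (25/86)·R2: [0, 0, -298/43, 26/43, 1136/43]
R4 ← R4 + (146/13)·R3: [0, 0, 0, 1654/13, -5492/13]
R5 ← R5 − (149/26)·R3: [0, 0, 0, -900/13, 2970/13]
R5 ← R5 + (450/827)·R4: [0, 0, 0, 0, -1170/827]
5 pivots among 5 columns.
Every column is a pivot column, so the columns are linearly independent.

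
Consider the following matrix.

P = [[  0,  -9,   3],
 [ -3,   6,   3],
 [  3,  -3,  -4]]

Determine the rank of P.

Row reduce to echelon form.
Swap R1 ↔ R2
R3 ← R3 + R1: [0, 3, -1]
R3 ← R3 + (1/3)·R2: [0, 0, 0]
Echelon form has 2 nonzero rows, so rank(P) = 2.

2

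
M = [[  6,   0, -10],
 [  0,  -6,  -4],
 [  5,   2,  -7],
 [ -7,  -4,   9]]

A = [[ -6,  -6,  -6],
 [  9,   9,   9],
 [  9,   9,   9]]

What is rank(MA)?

First compute MA:
[[-126, -126, -126],
 [-90, -90, -90],
 [-75, -75, -75],
 [ 87,  87,  87]]
Now row reduce the product.
R2 ← R2 − (5/7)·R1: [0, 0, 0]
R3 ← R3 − (25/42)·R1: [0, 0, 0]
R4 ← R4 + (29/42)·R1: [0, 0, 0]
1 nonzero row, so rank(MA) = 1.

1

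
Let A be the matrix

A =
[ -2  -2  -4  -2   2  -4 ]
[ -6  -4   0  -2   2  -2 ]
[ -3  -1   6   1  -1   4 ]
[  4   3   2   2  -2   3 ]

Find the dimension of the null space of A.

4

Row reduce to echelon form.
R2 ← R2 − (3)·R1: [0, 2, 12, 4, -4, 10]
R3 ← R3 − (3/2)·R1: [0, 2, 12, 4, -4, 10]
R4 ← R4 + (2)·R1: [0, -1, -6, -2, 2, -5]
R3 ← R3 − R2: [0, 0, 0, 0, 0, 0]
R4 ← R4 + (1/2)·R2: [0, 0, 0, 0, 0, 0]
2 nonzero rows, so rank(A) = 2.
A has 6 columns; by rank–nullity, nullity = 6 − 2 = 4.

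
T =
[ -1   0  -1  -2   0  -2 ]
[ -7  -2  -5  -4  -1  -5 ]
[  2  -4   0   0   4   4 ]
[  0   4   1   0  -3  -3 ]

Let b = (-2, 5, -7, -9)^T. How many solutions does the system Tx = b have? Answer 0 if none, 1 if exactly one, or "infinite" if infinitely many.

0

Row reduce the augmented matrix [T | b].
R2 ← R2 − (7)·R1: [0, -2, 2, 10, -1, 9, 19]
R3 ← R3 + (2)·R1: [0, -4, -2, -4, 4, 0, -11]
R3 ← R3 − (2)·R2: [0, 0, -6, -24, 6, -18, -49]
R4 ← R4 + (2)·R2: [0, 0, 5, 20, -5, 15, 29]
R4 ← R4 + (5/6)·R3: [0, 0, 0, 0, 0, 0, -71/6]
The echelon form has 4 nonzero rows; the last pivot sits in the augmented column, so rank(T) = 3 but rank([T|b]) = 4.
Since the ranks differ, the system is inconsistent.
It has no solutions.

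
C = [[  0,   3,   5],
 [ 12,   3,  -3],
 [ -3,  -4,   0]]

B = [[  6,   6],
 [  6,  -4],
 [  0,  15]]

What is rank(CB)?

2

First compute CB:
[[ 18,  63],
 [ 90,  15],
 [-42,  -2]]
Now row reduce the product.
R2 ← R2 − (5)·R1: [0, -300]
R3 ← R3 + (7/3)·R1: [0, 145]
R3 ← R3 + (29/60)·R2: [0, 0]
2 nonzero rows, so rank(CB) = 2.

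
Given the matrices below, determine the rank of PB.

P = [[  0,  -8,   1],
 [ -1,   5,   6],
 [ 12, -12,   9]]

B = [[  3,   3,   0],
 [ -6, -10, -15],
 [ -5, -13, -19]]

First compute PB:
[[ 43,  67, 101],
 [-63, -131, -189],
 [ 63,  39,   9]]
Now row reduce the product.
R2 ← R2 + (63/43)·R1: [0, -1412/43, -1764/43]
R3 ← R3 − (63/43)·R1: [0, -2544/43, -5976/43]
R3 ← R3 − (636/353)·R2: [0, 0, -22968/353]
3 nonzero rows, so rank(PB) = 3.

3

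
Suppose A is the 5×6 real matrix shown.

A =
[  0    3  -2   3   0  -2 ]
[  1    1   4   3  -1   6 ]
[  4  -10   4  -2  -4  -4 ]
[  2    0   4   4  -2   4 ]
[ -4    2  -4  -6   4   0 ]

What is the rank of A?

3

Row reduce to echelon form.
Swap R1 ↔ R2
R3 ← R3 − (4)·R1: [0, -14, -12, -14, 0, -28]
R4 ← R4 − (2)·R1: [0, -2, -4, -2, 0, -8]
R5 ← R5 + (4)·R1: [0, 6, 12, 6, 0, 24]
R3 ← R3 + (14/3)·R2: [0, 0, -64/3, 0, 0, -112/3]
R4 ← R4 + (2/3)·R2: [0, 0, -16/3, 0, 0, -28/3]
R5 ← R5 − (2)·R2: [0, 0, 16, 0, 0, 28]
R4 ← R4 − (1/4)·R3: [0, 0, 0, 0, 0, 0]
R5 ← R5 + (3/4)·R3: [0, 0, 0, 0, 0, 0]
Echelon form has 3 nonzero rows, so rank(A) = 3.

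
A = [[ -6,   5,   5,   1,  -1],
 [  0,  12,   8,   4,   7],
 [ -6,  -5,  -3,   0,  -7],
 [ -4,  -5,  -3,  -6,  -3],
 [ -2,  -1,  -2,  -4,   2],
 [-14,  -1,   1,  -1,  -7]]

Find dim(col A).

5

Row reduce to echelon form.
R3 ← R3 − R1: [0, -10, -8, -1, -6]
R4 ← R4 − (2/3)·R1: [0, -25/3, -19/3, -20/3, -7/3]
R5 ← R5 − (1/3)·R1: [0, -8/3, -11/3, -13/3, 7/3]
R6 ← R6 − (7/3)·R1: [0, -38/3, -32/3, -10/3, -14/3]
R3 ← R3 + (5/6)·R2: [0, 0, -4/3, 7/3, -1/6]
R4 ← R4 + (25/36)·R2: [0, 0, -7/9, -35/9, 91/36]
R5 ← R5 + (2/9)·R2: [0, 0, -17/9, -31/9, 35/9]
R6 ← R6 + (19/18)·R2: [0, 0, -20/9, 8/9, 49/18]
R4 ← R4 − (7/12)·R3: [0, 0, 0, -21/4, 21/8]
R5 ← R5 − (17/12)·R3: [0, 0, 0, -27/4, 33/8]
R6 ← R6 − (5/3)·R3: [0, 0, 0, -3, 3]
R5 ← R5 − (9/7)·R4: [0, 0, 0, 0, 3/4]
R6 ← R6 − (4/7)·R4: [0, 0, 0, 0, 3/2]
R6 ← R6 − (2)·R5: [0, 0, 0, 0, 0]
Echelon form has 5 nonzero rows, so rank(A) = 5.
The column space has dimension equal to the rank: 5.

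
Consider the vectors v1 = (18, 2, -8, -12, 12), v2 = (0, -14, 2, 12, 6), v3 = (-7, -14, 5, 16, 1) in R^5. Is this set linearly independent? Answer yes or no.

no

Form the matrix with these vectors as rows and row reduce.
R3 ← R3 + (7/18)·R1: [0, -119/9, 17/9, 34/3, 17/3]
R3 ← R3 − (17/18)·R2: [0, 0, 0, 0, 0]
2 nonzero rows, so the 3 vectors span a space of dimension 2.
Since 2 < 3, the vectors are linearly dependent.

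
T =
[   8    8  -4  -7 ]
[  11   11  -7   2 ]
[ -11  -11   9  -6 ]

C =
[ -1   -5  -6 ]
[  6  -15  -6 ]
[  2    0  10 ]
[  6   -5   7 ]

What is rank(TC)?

3

First compute TC:
[[-10, -125, -185],
 [ 53, -230, -188],
 [-73, 250, 180]]
Now row reduce the product.
R2 ← R2 + (53/10)·R1: [0, -1785/2, -2337/2]
R3 ← R3 − (73/10)·R1: [0, 2325/2, 3061/2]
R3 ← R3 + (155/119)·R2: [0, 0, 1012/119]
3 nonzero rows, so rank(TC) = 3.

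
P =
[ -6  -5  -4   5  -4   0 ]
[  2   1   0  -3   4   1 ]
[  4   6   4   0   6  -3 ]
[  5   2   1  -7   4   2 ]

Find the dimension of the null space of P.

2

Row reduce to echelon form.
R2 ← R2 + (1/3)·R1: [0, -2/3, -4/3, -4/3, 8/3, 1]
R3 ← R3 + (2/3)·R1: [0, 8/3, 4/3, 10/3, 10/3, -3]
R4 ← R4 + (5/6)·R1: [0, -13/6, -7/3, -17/6, 2/3, 2]
R3 ← R3 + (4)·R2: [0, 0, -4, -2, 14, 1]
R4 ← R4 − (13/4)·R2: [0, 0, 2, 3/2, -8, -5/4]
R4 ← R4 + (1/2)·R3: [0, 0, 0, 1/2, -1, -3/4]
4 nonzero rows, so rank(P) = 4.
P has 6 columns; by rank–nullity, nullity = 6 − 4 = 2.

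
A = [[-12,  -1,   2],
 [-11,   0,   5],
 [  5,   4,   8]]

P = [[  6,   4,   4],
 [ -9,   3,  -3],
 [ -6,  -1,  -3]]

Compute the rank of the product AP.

2

First compute AP:
[[-75, -53, -51],
 [-96, -49, -59],
 [-54,  24, -16]]
Now row reduce the product.
R2 ← R2 − (32/25)·R1: [0, 471/25, 157/25]
R3 ← R3 − (18/25)·R1: [0, 1554/25, 518/25]
R3 ← R3 − (518/157)·R2: [0, 0, 0]
2 nonzero rows, so rank(AP) = 2.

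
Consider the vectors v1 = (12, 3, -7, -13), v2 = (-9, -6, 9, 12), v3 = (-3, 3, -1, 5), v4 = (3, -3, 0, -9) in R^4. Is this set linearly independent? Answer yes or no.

no

Form the matrix with these vectors as rows and row reduce.
R2 ← R2 + (3/4)·R1: [0, -15/4, 15/4, 9/4]
R3 ← R3 + (1/4)·R1: [0, 15/4, -11/4, 7/4]
R4 ← R4 − (1/4)·R1: [0, -15/4, 7/4, -23/4]
R3 ← R3 + R2: [0, 0, 1, 4]
R4 ← R4 − R2: [0, 0, -2, -8]
R4 ← R4 + (2)·R3: [0, 0, 0, 0]
3 nonzero rows, so the 4 vectors span a space of dimension 3.
Since 3 < 4, the vectors are linearly dependent.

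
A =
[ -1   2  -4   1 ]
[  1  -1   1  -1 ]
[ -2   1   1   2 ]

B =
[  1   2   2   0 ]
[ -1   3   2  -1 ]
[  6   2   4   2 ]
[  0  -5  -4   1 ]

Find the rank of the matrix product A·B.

First compute AB:
[[-27,  -9, -18,  -9],
 [  8,   6,   8,   2],
 [  3,  -9,  -6,   3]]
Now row reduce the product.
R2 ← R2 + (8/27)·R1: [0, 10/3, 8/3, -2/3]
R3 ← R3 + (1/9)·R1: [0, -10, -8, 2]
R3 ← R3 + (3)·R2: [0, 0, 0, 0]
2 nonzero rows, so rank(AB) = 2.

2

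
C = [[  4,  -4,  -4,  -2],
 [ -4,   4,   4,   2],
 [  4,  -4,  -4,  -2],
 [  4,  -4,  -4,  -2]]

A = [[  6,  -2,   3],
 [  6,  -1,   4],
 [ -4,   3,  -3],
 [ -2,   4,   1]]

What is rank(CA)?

First compute CA:
[[ 20, -24,   6],
 [-20,  24,  -6],
 [ 20, -24,   6],
 [ 20, -24,   6]]
Now row reduce the product.
R2 ← R2 + R1: [0, 0, 0]
R3 ← R3 − R1: [0, 0, 0]
R4 ← R4 − R1: [0, 0, 0]
1 nonzero row, so rank(CA) = 1.

1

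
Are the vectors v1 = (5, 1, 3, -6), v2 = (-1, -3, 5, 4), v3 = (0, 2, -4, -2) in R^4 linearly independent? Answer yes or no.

no

Form the matrix with these vectors as rows and row reduce.
R2 ← R2 + (1/5)·R1: [0, -14/5, 28/5, 14/5]
R3 ← R3 + (5/7)·R2: [0, 0, 0, 0]
2 nonzero rows, so the 3 vectors span a space of dimension 2.
Since 2 < 3, the vectors are linearly dependent.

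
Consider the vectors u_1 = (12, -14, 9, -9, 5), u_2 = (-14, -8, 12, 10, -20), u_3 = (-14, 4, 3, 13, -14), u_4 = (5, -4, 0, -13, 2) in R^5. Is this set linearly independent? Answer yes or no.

Form the matrix with these vectors as rows and row reduce.
R2 ← R2 + (7/6)·R1: [0, -73/3, 45/2, -1/2, -85/6]
R3 ← R3 + (7/6)·R1: [0, -37/3, 27/2, 5/2, -49/6]
R4 ← R4 − (5/12)·R1: [0, 11/6, -15/4, -37/4, -1/12]
R3 ← R3 − (37/73)·R2: [0, 0, 153/73, 201/73, -72/73]
R4 ← R4 + (11/146)·R2: [0, 0, -150/73, -678/73, -84/73]
R4 ← R4 + (50/51)·R3: [0, 0, 0, -112/17, -36/17]
4 nonzero rows, so the 4 vectors span a space of dimension 4.
Since 4 = 4, the vectors are linearly independent.

yes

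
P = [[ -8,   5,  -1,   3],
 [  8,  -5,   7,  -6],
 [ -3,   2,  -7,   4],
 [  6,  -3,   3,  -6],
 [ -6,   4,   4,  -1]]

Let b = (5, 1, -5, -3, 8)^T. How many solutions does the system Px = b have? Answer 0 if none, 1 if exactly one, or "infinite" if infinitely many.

Row reduce the augmented matrix [P | b].
R2 ← R2 + R1: [0, 0, 6, -3, 6]
R3 ← R3 − (3/8)·R1: [0, 1/8, -53/8, 23/8, -55/8]
R4 ← R4 + (3/4)·R1: [0, 3/4, 9/4, -15/4, 3/4]
R5 ← R5 − (3/4)·R1: [0, 1/4, 19/4, -13/4, 17/4]
Swap R2 ↔ R3
R4 ← R4 − (6)·R2: [0, 0, 42, -21, 42]
R5 ← R5 − (2)·R2: [0, 0, 18, -9, 18]
R4 ← R4 − (7)·R3: [0, 0, 0, 0, 0]
R5 ← R5 − (3)·R3: [0, 0, 0, 0, 0]
The echelon form has 3 nonzero rows, and every pivot lies in the first 4 columns, so rank(P) = rank([P|b]) = 3.
The system is consistent.
rank = 3 < 4 unknowns, so there are infinitely many solutions.

infinite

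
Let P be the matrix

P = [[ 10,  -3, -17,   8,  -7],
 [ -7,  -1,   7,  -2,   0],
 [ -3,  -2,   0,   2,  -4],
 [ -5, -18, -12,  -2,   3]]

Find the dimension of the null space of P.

2

Row reduce to echelon form.
R2 ← R2 + (7/10)·R1: [0, -31/10, -49/10, 18/5, -49/10]
R3 ← R3 + (3/10)·R1: [0, -29/10, -51/10, 22/5, -61/10]
R4 ← R4 + (1/2)·R1: [0, -39/2, -41/2, 2, -1/2]
R3 ← R3 − (29/31)·R2: [0, 0, -16/31, 32/31, -47/31]
R4 ← R4 − (195/31)·R2: [0, 0, 320/31, -640/31, 940/31]
R4 ← R4 + (20)·R3: [0, 0, 0, 0, 0]
3 nonzero rows, so rank(P) = 3.
P has 5 columns; by rank–nullity, nullity = 5 − 3 = 2.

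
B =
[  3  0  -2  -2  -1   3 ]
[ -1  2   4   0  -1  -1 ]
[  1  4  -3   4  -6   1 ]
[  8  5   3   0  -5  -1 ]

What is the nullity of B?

2

Row reduce to echelon form.
R2 ← R2 + (1/3)·R1: [0, 2, 10/3, -2/3, -4/3, 0]
R3 ← R3 − (1/3)·R1: [0, 4, -7/3, 14/3, -17/3, 0]
R4 ← R4 − (8/3)·R1: [0, 5, 25/3, 16/3, -7/3, -9]
R3 ← R3 − (2)·R2: [0, 0, -9, 6, -3, 0]
R4 ← R4 − (5/2)·R2: [0, 0, 0, 7, 1, -9]
4 nonzero rows, so rank(B) = 4.
B has 6 columns; by rank–nullity, nullity = 6 − 4 = 2.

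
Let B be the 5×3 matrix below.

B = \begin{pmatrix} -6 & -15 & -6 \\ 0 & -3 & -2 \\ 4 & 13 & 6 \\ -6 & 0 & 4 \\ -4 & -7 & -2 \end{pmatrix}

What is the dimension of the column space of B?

2

Row reduce to echelon form.
R3 ← R3 + (2/3)·R1: [0, 3, 2]
R4 ← R4 − R1: [0, 15, 10]
R5 ← R5 − (2/3)·R1: [0, 3, 2]
R3 ← R3 + R2: [0, 0, 0]
R4 ← R4 + (5)·R2: [0, 0, 0]
R5 ← R5 + R2: [0, 0, 0]
Echelon form has 2 nonzero rows, so rank(B) = 2.
The column space has dimension equal to the rank: 2.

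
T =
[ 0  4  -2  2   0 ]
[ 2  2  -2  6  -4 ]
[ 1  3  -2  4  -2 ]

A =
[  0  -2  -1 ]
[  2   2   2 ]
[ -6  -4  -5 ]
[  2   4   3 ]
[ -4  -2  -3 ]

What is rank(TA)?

2

First compute TA:
[[ 24,  24,  24],
 [ 44,  40,  42],
 [ 34,  32,  33]]
Now row reduce the product.
R2 ← R2 − (11/6)·R1: [0, -4, -2]
R3 ← R3 − (17/12)·R1: [0, -2, -1]
R3 ← R3 − (1/2)·R2: [0, 0, 0]
2 nonzero rows, so rank(TA) = 2.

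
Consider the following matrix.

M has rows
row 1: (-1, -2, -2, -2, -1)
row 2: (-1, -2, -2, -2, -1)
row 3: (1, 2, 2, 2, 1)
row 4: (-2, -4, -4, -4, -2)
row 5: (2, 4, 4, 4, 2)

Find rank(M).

Row reduce to echelon form.
R2 ← R2 − R1: [0, 0, 0, 0, 0]
R3 ← R3 + R1: [0, 0, 0, 0, 0]
R4 ← R4 − (2)·R1: [0, 0, 0, 0, 0]
R5 ← R5 + (2)·R1: [0, 0, 0, 0, 0]
Echelon form has 1 nonzero row, so rank(M) = 1.

1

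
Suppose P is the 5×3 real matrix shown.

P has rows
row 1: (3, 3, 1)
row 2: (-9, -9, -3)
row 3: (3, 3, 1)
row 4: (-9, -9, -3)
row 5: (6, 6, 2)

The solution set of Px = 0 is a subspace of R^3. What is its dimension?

2

Row reduce to echelon form.
R2 ← R2 + (3)·R1: [0, 0, 0]
R3 ← R3 − R1: [0, 0, 0]
R4 ← R4 + (3)·R1: [0, 0, 0]
R5 ← R5 − (2)·R1: [0, 0, 0]
1 nonzero row, so rank(P) = 1.
P has 3 columns; by rank–nullity, nullity = 3 − 1 = 2.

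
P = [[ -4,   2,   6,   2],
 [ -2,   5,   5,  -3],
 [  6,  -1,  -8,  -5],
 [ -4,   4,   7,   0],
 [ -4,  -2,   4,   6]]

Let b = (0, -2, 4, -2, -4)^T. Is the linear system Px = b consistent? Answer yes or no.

Row reduce the augmented matrix [P | b].
R2 ← R2 − (1/2)·R1: [0, 4, 2, -4, -2]
R3 ← R3 + (3/2)·R1: [0, 2, 1, -2, 4]
R4 ← R4 − R1: [0, 2, 1, -2, -2]
R5 ← R5 − R1: [0, -4, -2, 4, -4]
R3 ← R3 − (1/2)·R2: [0, 0, 0, 0, 5]
R4 ← R4 − (1/2)·R2: [0, 0, 0, 0, -1]
R5 ← R5 + R2: [0, 0, 0, 0, -6]
R4 ← R4 + (1/5)·R3: [0, 0, 0, 0, 0]
R5 ← R5 + (6/5)·R3: [0, 0, 0, 0, 0]
The echelon form has 3 nonzero rows; the last pivot sits in the augmented column, so rank(P) = 2 but rank([P|b]) = 3.
Since the ranks differ, the system is inconsistent.

no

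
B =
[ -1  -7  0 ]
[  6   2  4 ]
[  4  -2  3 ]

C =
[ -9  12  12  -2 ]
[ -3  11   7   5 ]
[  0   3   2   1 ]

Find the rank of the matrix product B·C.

2

First compute BC:
[[ 30, -89, -61, -33],
 [-60, 106,  94,   2],
 [-30,  35,  40, -15]]
Now row reduce the product.
R2 ← R2 + (2)·R1: [0, -72, -28, -64]
R3 ← R3 + R1: [0, -54, -21, -48]
R3 ← R3 − (3/4)·R2: [0, 0, 0, 0]
2 nonzero rows, so rank(BC) = 2.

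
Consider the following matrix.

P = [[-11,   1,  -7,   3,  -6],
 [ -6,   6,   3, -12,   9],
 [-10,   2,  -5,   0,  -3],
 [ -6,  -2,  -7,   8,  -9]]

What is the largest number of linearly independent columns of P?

2

Row reduce to echelon form.
R2 ← R2 − (6/11)·R1: [0, 60/11, 75/11, -150/11, 135/11]
R3 ← R3 − (10/11)·R1: [0, 12/11, 15/11, -30/11, 27/11]
R4 ← R4 − (6/11)·R1: [0, -28/11, -35/11, 70/11, -63/11]
R3 ← R3 − (1/5)·R2: [0, 0, 0, 0, 0]
R4 ← R4 + (7/15)·R2: [0, 0, 0, 0, 0]
Echelon form has 2 nonzero rows, so rank(P) = 2.
The rank gives the maximum number of linearly independent columns: 2.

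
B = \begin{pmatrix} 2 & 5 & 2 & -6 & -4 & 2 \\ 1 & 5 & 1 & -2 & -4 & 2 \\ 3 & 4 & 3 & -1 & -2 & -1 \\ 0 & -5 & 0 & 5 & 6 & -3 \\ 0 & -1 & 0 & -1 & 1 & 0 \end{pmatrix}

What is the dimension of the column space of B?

Row reduce to echelon form.
R2 ← R2 − (1/2)·R1: [0, 5/2, 0, 1, -2, 1]
R3 ← R3 − (3/2)·R1: [0, -7/2, 0, 8, 4, -4]
R3 ← R3 + (7/5)·R2: [0, 0, 0, 47/5, 6/5, -13/5]
R4 ← R4 + (2)·R2: [0, 0, 0, 7, 2, -1]
R5 ← R5 + (2/5)·R2: [0, 0, 0, -3/5, 1/5, 2/5]
R4 ← R4 − (35/47)·R3: [0, 0, 0, 0, 52/47, 44/47]
R5 ← R5 + (3/47)·R3: [0, 0, 0, 0, 13/47, 11/47]
R5 ← R5 − (1/4)·R4: [0, 0, 0, 0, 0, 0]
Echelon form has 4 nonzero rows, so rank(B) = 4.
The column space has dimension equal to the rank: 4.

4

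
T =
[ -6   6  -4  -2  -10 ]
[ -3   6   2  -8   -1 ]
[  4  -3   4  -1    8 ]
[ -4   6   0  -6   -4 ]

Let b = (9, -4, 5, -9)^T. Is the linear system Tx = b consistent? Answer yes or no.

Row reduce the augmented matrix [T | b].
R2 ← R2 − (1/2)·R1: [0, 3, 4, -7, 4, -17/2]
R3 ← R3 + (2/3)·R1: [0, 1, 4/3, -7/3, 4/3, 11]
R4 ← R4 − (2/3)·R1: [0, 2, 8/3, -14/3, 8/3, -15]
R3 ← R3 − (1/3)·R2: [0, 0, 0, 0, 0, 83/6]
R4 ← R4 − (2/3)·R2: [0, 0, 0, 0, 0, -28/3]
R4 ← R4 + (56/83)·R3: [0, 0, 0, 0, 0, 0]
The echelon form has 3 nonzero rows; the last pivot sits in the augmented column, so rank(T) = 2 but rank([T|b]) = 3.
Since the ranks differ, the system is inconsistent.

no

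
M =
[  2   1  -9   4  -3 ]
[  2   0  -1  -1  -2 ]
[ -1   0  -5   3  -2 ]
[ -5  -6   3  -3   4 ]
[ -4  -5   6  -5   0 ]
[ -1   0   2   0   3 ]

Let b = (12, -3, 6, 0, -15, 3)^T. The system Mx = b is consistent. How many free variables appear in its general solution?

Row reduce the augmented matrix [M | b].
R2 ← R2 − R1: [0, -1, 8, -5, 1, -15]
R3 ← R3 + (1/2)·R1: [0, 1/2, -19/2, 5, -7/2, 12]
R4 ← R4 + (5/2)·R1: [0, -7/2, -39/2, 7, -7/2, 30]
R5 ← R5 + (2)·R1: [0, -3, -12, 3, -6, 9]
R6 ← R6 + (1/2)·R1: [0, 1/2, -5/2, 2, 3/2, 9]
R3 ← R3 + (1/2)·R2: [0, 0, -11/2, 5/2, -3, 9/2]
R4 ← R4 − (7/2)·R2: [0, 0, -95/2, 49/2, -7, 165/2]
R5 ← R5 − (3)·R2: [0, 0, -36, 18, -9, 54]
R6 ← R6 + (1/2)·R2: [0, 0, 3/2, -1/2, 2, 3/2]
R4 ← R4 − (95/11)·R3: [0, 0, 0, 32/11, 208/11, 480/11]
R5 ← R5 − (72/11)·R3: [0, 0, 0, 18/11, 117/11, 270/11]
R6 ← R6 + (3/11)·R3: [0, 0, 0, 2/11, 13/11, 30/11]
R5 ← R5 − (9/16)·R4: [0, 0, 0, 0, 0, 0]
R6 ← R6 − (1/16)·R4: [0, 0, 0, 0, 0, 0]
The echelon form has 4 nonzero rows, and every pivot lies in the first 5 columns, so rank(M) = rank([M|b]) = 4.
The system is consistent.
Free variables = (unknowns) − (rank) = 5 − 4 = 1.

1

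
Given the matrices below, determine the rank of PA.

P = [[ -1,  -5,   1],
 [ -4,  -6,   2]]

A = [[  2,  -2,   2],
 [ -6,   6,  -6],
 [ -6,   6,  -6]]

First compute PA:
[[ 22, -22,  22],
 [ 16, -16,  16]]
Now row reduce the product.
R2 ← R2 − (8/11)·R1: [0, 0, 0]
1 nonzero row, so rank(PA) = 1.

1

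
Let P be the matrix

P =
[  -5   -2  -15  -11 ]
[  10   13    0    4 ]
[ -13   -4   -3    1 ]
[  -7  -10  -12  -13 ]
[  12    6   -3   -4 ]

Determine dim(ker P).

1

Row reduce to echelon form.
R2 ← R2 + (2)·R1: [0, 9, -30, -18]
R3 ← R3 − (13/5)·R1: [0, 6/5, 36, 148/5]
R4 ← R4 − (7/5)·R1: [0, -36/5, 9, 12/5]
R5 ← R5 + (12/5)·R1: [0, 6/5, -39, -152/5]
R3 ← R3 − (2/15)·R2: [0, 0, 40, 32]
R4 ← R4 + (4/5)·R2: [0, 0, -15, -12]
R5 ← R5 − (2/15)·R2: [0, 0, -35, -28]
R4 ← R4 + (3/8)·R3: [0, 0, 0, 0]
R5 ← R5 + (7/8)·R3: [0, 0, 0, 0]
3 nonzero rows, so rank(P) = 3.
P has 4 columns; by rank–nullity, nullity = 4 − 3 = 1.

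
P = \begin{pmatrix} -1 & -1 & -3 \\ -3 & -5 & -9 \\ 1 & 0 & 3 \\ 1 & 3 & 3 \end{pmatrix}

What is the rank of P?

Row reduce to echelon form.
R2 ← R2 − (3)·R1: [0, -2, 0]
R3 ← R3 + R1: [0, -1, 0]
R4 ← R4 + R1: [0, 2, 0]
R3 ← R3 − (1/2)·R2: [0, 0, 0]
R4 ← R4 + R2: [0, 0, 0]
Echelon form has 2 nonzero rows, so rank(P) = 2.

2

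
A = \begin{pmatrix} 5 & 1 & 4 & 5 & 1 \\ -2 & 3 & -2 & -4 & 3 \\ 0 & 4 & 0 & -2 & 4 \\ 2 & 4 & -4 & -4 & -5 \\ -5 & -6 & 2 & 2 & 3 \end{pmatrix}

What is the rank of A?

Row reduce to echelon form.
R2 ← R2 + (2/5)·R1: [0, 17/5, -2/5, -2, 17/5]
R4 ← R4 − (2/5)·R1: [0, 18/5, -28/5, -6, -27/5]
R5 ← R5 + R1: [0, -5, 6, 7, 4]
R3 ← R3 − (20/17)·R2: [0, 0, 8/17, 6/17, 0]
R4 ← R4 − (18/17)·R2: [0, 0, -88/17, -66/17, -9]
R5 ← R5 + (25/17)·R2: [0, 0, 92/17, 69/17, 9]
R4 ← R4 + (11)·R3: [0, 0, 0, 0, -9]
R5 ← R5 − (23/2)·R3: [0, 0, 0, 0, 9]
R5 ← R5 + R4: [0, 0, 0, 0, 0]
Echelon form has 4 nonzero rows, so rank(A) = 4.

4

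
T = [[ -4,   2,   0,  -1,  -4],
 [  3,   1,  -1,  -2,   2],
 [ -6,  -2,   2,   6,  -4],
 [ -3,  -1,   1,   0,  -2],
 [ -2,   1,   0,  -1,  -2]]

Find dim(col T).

3

Row reduce to echelon form.
R2 ← R2 + (3/4)·R1: [0, 5/2, -1, -11/4, -1]
R3 ← R3 − (3/2)·R1: [0, -5, 2, 15/2, 2]
R4 ← R4 − (3/4)·R1: [0, -5/2, 1, 3/4, 1]
R5 ← R5 − (1/2)·R1: [0, 0, 0, -1/2, 0]
R3 ← R3 + (2)·R2: [0, 0, 0, 2, 0]
R4 ← R4 + R2: [0, 0, 0, -2, 0]
R4 ← R4 + R3: [0, 0, 0, 0, 0]
R5 ← R5 + (1/4)·R3: [0, 0, 0, 0, 0]
Echelon form has 3 nonzero rows, so rank(T) = 3.
The column space has dimension equal to the rank: 3.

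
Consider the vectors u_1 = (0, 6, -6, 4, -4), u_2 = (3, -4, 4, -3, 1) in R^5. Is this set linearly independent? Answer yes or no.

Form the matrix with these vectors as rows and row reduce.
Swap R1 ↔ R2
2 nonzero rows, so the 2 vectors span a space of dimension 2.
Since 2 = 2, the vectors are linearly independent.

yes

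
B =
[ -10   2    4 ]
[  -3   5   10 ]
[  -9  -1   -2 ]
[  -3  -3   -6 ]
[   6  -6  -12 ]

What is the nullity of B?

Row reduce to echelon form.
R2 ← R2 − (3/10)·R1: [0, 22/5, 44/5]
R3 ← R3 − (9/10)·R1: [0, -14/5, -28/5]
R4 ← R4 − (3/10)·R1: [0, -18/5, -36/5]
R5 ← R5 + (3/5)·R1: [0, -24/5, -48/5]
R3 ← R3 + (7/11)·R2: [0, 0, 0]
R4 ← R4 + (9/11)·R2: [0, 0, 0]
R5 ← R5 + (12/11)·R2: [0, 0, 0]
2 nonzero rows, so rank(B) = 2.
B has 3 columns; by rank–nullity, nullity = 3 − 2 = 1.

1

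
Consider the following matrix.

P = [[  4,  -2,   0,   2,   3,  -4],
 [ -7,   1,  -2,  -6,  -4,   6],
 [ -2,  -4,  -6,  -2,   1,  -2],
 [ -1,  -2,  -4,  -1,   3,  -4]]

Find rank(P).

4

Row reduce to echelon form.
R2 ← R2 + (7/4)·R1: [0, -5/2, -2, -5/2, 5/4, -1]
R3 ← R3 + (1/2)·R1: [0, -5, -6, -1, 5/2, -4]
R4 ← R4 + (1/4)·R1: [0, -5/2, -4, -1/2, 15/4, -5]
R3 ← R3 − (2)·R2: [0, 0, -2, 4, 0, -2]
R4 ← R4 − R2: [0, 0, -2, 2, 5/2, -4]
R4 ← R4 − R3: [0, 0, 0, -2, 5/2, -2]
Echelon form has 4 nonzero rows, so rank(P) = 4.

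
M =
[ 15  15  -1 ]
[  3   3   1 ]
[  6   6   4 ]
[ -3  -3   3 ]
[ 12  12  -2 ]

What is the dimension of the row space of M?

2

Row reduce to echelon form.
R2 ← R2 − (1/5)·R1: [0, 0, 6/5]
R3 ← R3 − (2/5)·R1: [0, 0, 22/5]
R4 ← R4 + (1/5)·R1: [0, 0, 14/5]
R5 ← R5 − (4/5)·R1: [0, 0, -6/5]
R3 ← R3 − (11/3)·R2: [0, 0, 0]
R4 ← R4 − (7/3)·R2: [0, 0, 0]
R5 ← R5 + R2: [0, 0, 0]
Echelon form has 2 nonzero rows, so rank(M) = 2.
The row space has dimension equal to the rank: 2.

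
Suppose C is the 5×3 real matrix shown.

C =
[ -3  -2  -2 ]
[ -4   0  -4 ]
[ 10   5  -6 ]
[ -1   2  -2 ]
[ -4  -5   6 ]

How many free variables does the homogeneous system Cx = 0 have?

0

Row reduce to echelon form.
R2 ← R2 − (4/3)·R1: [0, 8/3, -4/3]
R3 ← R3 + (10/3)·R1: [0, -5/3, -38/3]
R4 ← R4 − (1/3)·R1: [0, 8/3, -4/3]
R5 ← R5 − (4/3)·R1: [0, -7/3, 26/3]
R3 ← R3 + (5/8)·R2: [0, 0, -27/2]
R4 ← R4 − R2: [0, 0, 0]
R5 ← R5 + (7/8)·R2: [0, 0, 15/2]
R5 ← R5 + (5/9)·R3: [0, 0, 0]
3 nonzero rows, so rank(C) = 3.
C has 3 columns; by rank–nullity, nullity = 3 − 3 = 0.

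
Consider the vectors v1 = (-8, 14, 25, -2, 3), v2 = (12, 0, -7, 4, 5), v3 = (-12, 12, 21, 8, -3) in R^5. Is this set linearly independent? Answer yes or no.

Form the matrix with these vectors as rows and row reduce.
R2 ← R2 + (3/2)·R1: [0, 21, 61/2, 1, 19/2]
R3 ← R3 − (3/2)·R1: [0, -9, -33/2, 11, -15/2]
R3 ← R3 + (3/7)·R2: [0, 0, -24/7, 80/7, -24/7]
3 nonzero rows, so the 3 vectors span a space of dimension 3.
Since 3 = 3, the vectors are linearly independent.

yes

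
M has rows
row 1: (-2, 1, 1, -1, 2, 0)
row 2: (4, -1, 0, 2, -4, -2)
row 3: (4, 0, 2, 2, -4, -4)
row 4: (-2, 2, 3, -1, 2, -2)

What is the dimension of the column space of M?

Row reduce to echelon form.
R2 ← R2 + (2)·R1: [0, 1, 2, 0, 0, -2]
R3 ← R3 + (2)·R1: [0, 2, 4, 0, 0, -4]
R4 ← R4 − R1: [0, 1, 2, 0, 0, -2]
R3 ← R3 − (2)·R2: [0, 0, 0, 0, 0, 0]
R4 ← R4 − R2: [0, 0, 0, 0, 0, 0]
Echelon form has 2 nonzero rows, so rank(M) = 2.
The column space has dimension equal to the rank: 2.

2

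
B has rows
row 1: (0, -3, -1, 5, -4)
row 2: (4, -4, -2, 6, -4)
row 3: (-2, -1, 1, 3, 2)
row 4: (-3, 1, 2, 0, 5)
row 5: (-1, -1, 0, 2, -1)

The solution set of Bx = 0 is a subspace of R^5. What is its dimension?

Row reduce to echelon form.
Swap R1 ↔ R2
R3 ← R3 + (1/2)·R1: [0, -3, 0, 6, 0]
R4 ← R4 + (3/4)·R1: [0, -2, 1/2, 9/2, 2]
R5 ← R5 + (1/4)·R1: [0, -2, -1/2, 7/2, -2]
R3 ← R3 − R2: [0, 0, 1, 1, 4]
R4 ← R4 − (2/3)·R2: [0, 0, 7/6, 7/6, 14/3]
R5 ← R5 − (2/3)·R2: [0, 0, 1/6, 1/6, 2/3]
R4 ← R4 − (7/6)·R3: [0, 0, 0, 0, 0]
R5 ← R5 − (1/6)·R3: [0, 0, 0, 0, 0]
3 nonzero rows, so rank(B) = 3.
B has 5 columns; by rank–nullity, nullity = 5 − 3 = 2.

2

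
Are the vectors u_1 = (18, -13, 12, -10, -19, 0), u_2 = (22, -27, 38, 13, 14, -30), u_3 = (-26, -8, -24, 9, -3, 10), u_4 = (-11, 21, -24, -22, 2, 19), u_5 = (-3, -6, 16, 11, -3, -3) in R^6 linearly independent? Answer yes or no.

yes

Form the matrix with these vectors as rows and row reduce.
R2 ← R2 − (11/9)·R1: [0, -100/9, 70/3, 227/9, 335/9, -30]
R3 ← R3 + (13/9)·R1: [0, -241/9, -20/3, -49/9, -274/9, 10]
R4 ← R4 + (11/18)·R1: [0, 235/18, -50/3, -253/9, -173/18, 19]
R5 ← R5 + (1/6)·R1: [0, -49/6, 18, 28/3, -37/6, -3]
R3 ← R3 − (241/100)·R2: [0, 0, -629/10, -6623/100, -2403/20, 823/10]
R4 ← R4 + (47/40)·R2: [0, 0, 43/4, 61/40, 273/8, -65/4]
R5 ← R5 − (147/200)·R2: [0, 0, 17/20, -1841/200, -1341/40, 381/20]
R4 ← R4 + (215/1258)·R3: [0, 0, 0, -333/34, 17097/1258, -1374/629]
R5 ← R5 + (1/74)·R3: [0, 0, 0, -101/10, -2601/74, 746/37]
R5 ← R5 − (1717/1665)·R4: [0, 0, 0, 0, -1009577/20535, 460288/20535]
5 nonzero rows, so the 5 vectors span a space of dimension 5.
Since 5 = 5, the vectors are linearly independent.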